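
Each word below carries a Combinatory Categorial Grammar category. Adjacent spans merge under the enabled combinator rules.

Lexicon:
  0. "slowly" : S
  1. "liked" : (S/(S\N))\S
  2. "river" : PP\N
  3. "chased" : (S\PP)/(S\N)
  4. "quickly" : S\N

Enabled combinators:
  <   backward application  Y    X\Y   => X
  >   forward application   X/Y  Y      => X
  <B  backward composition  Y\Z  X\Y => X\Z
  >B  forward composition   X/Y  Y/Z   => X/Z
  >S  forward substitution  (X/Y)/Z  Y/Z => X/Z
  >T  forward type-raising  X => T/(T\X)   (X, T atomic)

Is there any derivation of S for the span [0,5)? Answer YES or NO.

[0,5] S   >
  [0,2] S/(S\N)   <
    [0,1] "slowly" : S
    [1,2] "liked" : (S/(S\N))\S
  [2,5] S\N   <B
    [2,3] "river" : PP\N
    [3,5] S\PP   >
      [3,4] "chased" : (S\PP)/(S\N)
      [4,5] "quickly" : S\N

YES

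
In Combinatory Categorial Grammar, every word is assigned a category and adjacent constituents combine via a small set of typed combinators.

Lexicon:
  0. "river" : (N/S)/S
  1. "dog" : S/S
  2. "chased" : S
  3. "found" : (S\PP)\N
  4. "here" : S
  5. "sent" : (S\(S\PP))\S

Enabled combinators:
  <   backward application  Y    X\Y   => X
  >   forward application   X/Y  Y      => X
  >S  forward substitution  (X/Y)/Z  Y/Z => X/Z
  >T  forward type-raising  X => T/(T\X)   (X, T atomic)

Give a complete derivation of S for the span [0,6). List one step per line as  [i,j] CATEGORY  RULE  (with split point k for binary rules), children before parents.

[0,1] (N/S)/S  lex  "river"
[1,2] S/S  lex  "dog"
[0,2] N/S  >S  k=1
[2,3] S  lex  "chased"
[0,3] N  >  k=2
[3,4] (S\PP)\N  lex  "found"
[0,4] S\PP  <  k=3
[4,5] S  lex  "here"
[5,6] (S\(S\PP))\S  lex  "sent"
[4,6] S\(S\PP)  <  k=5
[0,6] S  <  k=4

[0,6] S   <
  [0,4] S\PP   <
    [0,3] N   >
      [0,2] N/S   >S
        [0,1] "river" : (N/S)/S
        [1,2] "dog" : S/S
      [2,3] "chased" : S
    [3,4] "found" : (S\PP)\N
  [4,6] S\(S\PP)   <
    [4,5] "here" : S
    [5,6] "sent" : (S\(S\PP))\S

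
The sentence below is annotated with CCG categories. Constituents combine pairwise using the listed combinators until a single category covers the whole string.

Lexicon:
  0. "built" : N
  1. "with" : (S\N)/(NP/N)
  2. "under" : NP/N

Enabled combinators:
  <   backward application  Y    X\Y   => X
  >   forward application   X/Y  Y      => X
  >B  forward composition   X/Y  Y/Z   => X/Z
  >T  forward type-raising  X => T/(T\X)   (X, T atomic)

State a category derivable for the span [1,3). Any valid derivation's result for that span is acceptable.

S\N

[0,3] S   <
  [0,1] "built" : N
  [1,3] S\N   >
    [1,2] "with" : (S\N)/(NP/N)
    [2,3] "under" : NP/N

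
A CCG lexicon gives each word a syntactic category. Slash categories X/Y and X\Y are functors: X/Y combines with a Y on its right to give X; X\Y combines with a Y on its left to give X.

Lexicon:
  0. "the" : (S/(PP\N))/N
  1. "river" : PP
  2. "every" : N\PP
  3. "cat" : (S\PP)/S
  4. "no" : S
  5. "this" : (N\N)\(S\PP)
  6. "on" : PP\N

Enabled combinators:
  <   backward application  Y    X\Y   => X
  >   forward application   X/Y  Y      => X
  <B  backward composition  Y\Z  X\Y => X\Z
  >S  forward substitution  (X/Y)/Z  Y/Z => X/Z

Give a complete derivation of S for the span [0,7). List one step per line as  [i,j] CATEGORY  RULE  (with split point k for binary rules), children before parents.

[0,1] (S/(PP\N))/N  lex  "the"
[1,2] PP  lex  "river"
[2,3] N\PP  lex  "every"
[1,3] N  <  k=2
[0,3] S/(PP\N)  >  k=1
[3,4] (S\PP)/S  lex  "cat"
[4,5] S  lex  "no"
[3,5] S\PP  >  k=4
[5,6] (N\N)\(S\PP)  lex  "this"
[3,6] N\N  <  k=5
[6,7] PP\N  lex  "on"
[3,7] PP\N  <B  k=6
[0,7] S  >  k=3

[0,7] S   >
  [0,3] S/(PP\N)   >
    [0,1] "the" : (S/(PP\N))/N
    [1,3] N   <
      [1,2] "river" : PP
      [2,3] "every" : N\PP
  [3,7] PP\N   <B
    [3,6] N\N   <
      [3,5] S\PP   >
        [3,4] "cat" : (S\PP)/S
        [4,5] "no" : S
      [5,6] "this" : (N\N)\(S\PP)
    [6,7] "on" : PP\N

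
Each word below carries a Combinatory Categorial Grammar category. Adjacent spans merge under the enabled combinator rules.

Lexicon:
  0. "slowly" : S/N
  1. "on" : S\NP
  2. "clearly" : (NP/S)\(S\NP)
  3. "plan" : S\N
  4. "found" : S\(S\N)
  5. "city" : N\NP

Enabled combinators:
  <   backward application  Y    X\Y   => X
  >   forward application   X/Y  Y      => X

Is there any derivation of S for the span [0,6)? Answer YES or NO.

YES

[0,6] S   >
  [0,1] "slowly" : S/N
  [1,6] N   <
    [1,5] NP   >
      [1,3] NP/S   <
        [1,2] "on" : S\NP
        [2,3] "clearly" : (NP/S)\(S\NP)
      [3,5] S   <
        [3,4] "plan" : S\N
        [4,5] "found" : S\(S\N)
    [5,6] "city" : N\NP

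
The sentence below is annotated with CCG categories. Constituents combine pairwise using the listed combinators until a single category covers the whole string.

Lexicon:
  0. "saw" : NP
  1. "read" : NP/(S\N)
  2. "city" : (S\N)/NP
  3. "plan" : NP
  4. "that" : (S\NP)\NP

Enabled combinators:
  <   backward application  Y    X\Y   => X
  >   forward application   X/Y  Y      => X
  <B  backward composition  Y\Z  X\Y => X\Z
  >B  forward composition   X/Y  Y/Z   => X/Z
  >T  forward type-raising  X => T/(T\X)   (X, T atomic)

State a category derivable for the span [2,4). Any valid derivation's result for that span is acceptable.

[0,5] S   >
  [0,1] S/(S\NP)   >T
    [0,1] "saw" : NP
  [1,5] S\NP   <
    [1,4] NP   >
      [1,2] "read" : NP/(S\N)
      [2,4] S\N   >
        [2,3] "city" : (S\N)/NP
        [3,4] "plan" : NP
    [4,5] "that" : (S\NP)\NP

S\N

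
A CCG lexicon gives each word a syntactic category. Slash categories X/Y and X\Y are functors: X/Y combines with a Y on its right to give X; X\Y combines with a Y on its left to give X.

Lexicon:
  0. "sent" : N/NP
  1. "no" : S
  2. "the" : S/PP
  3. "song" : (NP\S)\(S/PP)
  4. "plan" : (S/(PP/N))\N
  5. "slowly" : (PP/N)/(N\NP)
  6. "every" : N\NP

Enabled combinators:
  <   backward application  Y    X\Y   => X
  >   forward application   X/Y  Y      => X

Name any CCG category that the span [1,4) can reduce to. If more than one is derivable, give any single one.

NP

[0,7] S   >
  [0,5] S/(PP/N)   <
    [0,4] N   >
      [0,1] "sent" : N/NP
      [1,4] NP   <
        [1,2] "no" : S
        [2,4] NP\S   <
          [2,3] "the" : S/PP
          [3,4] "song" : (NP\S)\(S/PP)
    [4,5] "plan" : (S/(PP/N))\N
  [5,7] PP/N   >
    [5,6] "slowly" : (PP/N)/(N\NP)
    [6,7] "every" : N\NP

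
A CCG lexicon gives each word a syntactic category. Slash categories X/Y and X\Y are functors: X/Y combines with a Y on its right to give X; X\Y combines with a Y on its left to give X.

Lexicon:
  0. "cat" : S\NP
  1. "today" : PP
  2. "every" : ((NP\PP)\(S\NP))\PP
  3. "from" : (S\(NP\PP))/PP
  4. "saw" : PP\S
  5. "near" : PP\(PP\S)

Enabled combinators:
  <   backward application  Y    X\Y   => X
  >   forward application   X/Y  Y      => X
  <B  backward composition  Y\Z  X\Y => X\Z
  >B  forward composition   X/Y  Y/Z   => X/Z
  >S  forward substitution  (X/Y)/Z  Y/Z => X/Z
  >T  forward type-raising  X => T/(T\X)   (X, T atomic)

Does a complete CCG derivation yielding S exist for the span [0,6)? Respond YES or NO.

YES

[0,6] S   <
  [0,3] NP\PP   <
    [0,1] "cat" : S\NP
    [1,3] (NP\PP)\(S\NP)   <
      [1,2] "today" : PP
      [2,3] "every" : ((NP\PP)\(S\NP))\PP
  [3,6] S\(NP\PP)   >
    [3,4] "from" : (S\(NP\PP))/PP
    [4,6] PP   <
      [4,5] "saw" : PP\S
      [5,6] "near" : PP\(PP\S)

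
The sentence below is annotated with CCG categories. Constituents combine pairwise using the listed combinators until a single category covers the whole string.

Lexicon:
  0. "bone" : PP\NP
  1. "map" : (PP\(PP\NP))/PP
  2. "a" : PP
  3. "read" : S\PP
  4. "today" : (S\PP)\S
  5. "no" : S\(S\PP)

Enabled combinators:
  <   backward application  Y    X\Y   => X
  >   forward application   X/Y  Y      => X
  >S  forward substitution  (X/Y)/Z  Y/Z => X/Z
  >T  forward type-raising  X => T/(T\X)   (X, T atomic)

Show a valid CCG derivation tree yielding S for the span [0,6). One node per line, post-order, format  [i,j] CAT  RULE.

[0,1] PP\NP  lex  "bone"
[1,2] (PP\(PP\NP))/PP  lex  "map"
[2,3] PP  lex  "a"
[1,3] PP\(PP\NP)  >  k=2
[0,3] PP  <  k=1
[3,4] S\PP  lex  "read"
[0,4] S  <  k=3
[4,5] (S\PP)\S  lex  "today"
[0,5] S\PP  <  k=4
[5,6] S\(S\PP)  lex  "no"
[0,6] S  <  k=5

[0,6] S   <
  [0,5] S\PP   <
    [0,4] S   <
      [0,3] PP   <
        [0,1] "bone" : PP\NP
        [1,3] PP\(PP\NP)   >
          [1,2] "map" : (PP\(PP\NP))/PP
          [2,3] "a" : PP
      [3,4] "read" : S\PP
    [4,5] "today" : (S\PP)\S
  [5,6] "no" : S\(S\PP)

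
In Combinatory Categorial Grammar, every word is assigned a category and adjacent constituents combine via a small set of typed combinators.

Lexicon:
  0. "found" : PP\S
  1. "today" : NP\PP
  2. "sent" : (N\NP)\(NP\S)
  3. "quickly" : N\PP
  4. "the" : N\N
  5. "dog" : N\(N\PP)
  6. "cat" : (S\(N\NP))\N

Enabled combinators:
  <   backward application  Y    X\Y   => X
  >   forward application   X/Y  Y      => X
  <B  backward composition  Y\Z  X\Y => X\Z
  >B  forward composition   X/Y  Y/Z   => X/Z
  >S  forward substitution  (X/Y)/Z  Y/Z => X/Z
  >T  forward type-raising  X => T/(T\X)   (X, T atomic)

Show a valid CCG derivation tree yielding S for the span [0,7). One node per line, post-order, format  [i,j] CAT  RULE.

[0,7] S   <
  [0,3] N\NP   <
    [0,2] NP\S   <B
      [0,1] "found" : PP\S
      [1,2] "today" : NP\PP
    [2,3] "sent" : (N\NP)\(NP\S)
  [3,7] S\(N\NP)   <
    [3,6] N   <
      [3,5] N\PP   <B
        [3,4] "quickly" : N\PP
        [4,5] "the" : N\N
      [5,6] "dog" : N\(N\PP)
    [6,7] "cat" : (S\(N\NP))\N

[0,1] PP\S  lex  "found"
[1,2] NP\PP  lex  "today"
[0,2] NP\S  <B  k=1
[2,3] (N\NP)\(NP\S)  lex  "sent"
[0,3] N\NP  <  k=2
[3,4] N\PP  lex  "quickly"
[4,5] N\N  lex  "the"
[3,5] N\PP  <B  k=4
[5,6] N\(N\PP)  lex  "dog"
[3,6] N  <  k=5
[6,7] (S\(N\NP))\N  lex  "cat"
[3,7] S\(N\NP)  <  k=6
[0,7] S  <  k=3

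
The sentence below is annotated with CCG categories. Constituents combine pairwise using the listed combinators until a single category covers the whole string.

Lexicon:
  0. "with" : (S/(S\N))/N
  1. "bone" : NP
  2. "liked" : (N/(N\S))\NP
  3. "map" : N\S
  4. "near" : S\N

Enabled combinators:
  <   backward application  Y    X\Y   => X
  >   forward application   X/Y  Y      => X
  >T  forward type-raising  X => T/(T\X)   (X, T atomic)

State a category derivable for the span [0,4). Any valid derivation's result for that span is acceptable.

S/(S\N)

[0,5] S   >
  [0,4] S/(S\N)   >
    [0,1] "with" : (S/(S\N))/N
    [1,4] N   >
      [1,3] N/(N\S)   <
        [1,2] "bone" : NP
        [2,3] "liked" : (N/(N\S))\NP
      [3,4] "map" : N\S
  [4,5] "near" : S\N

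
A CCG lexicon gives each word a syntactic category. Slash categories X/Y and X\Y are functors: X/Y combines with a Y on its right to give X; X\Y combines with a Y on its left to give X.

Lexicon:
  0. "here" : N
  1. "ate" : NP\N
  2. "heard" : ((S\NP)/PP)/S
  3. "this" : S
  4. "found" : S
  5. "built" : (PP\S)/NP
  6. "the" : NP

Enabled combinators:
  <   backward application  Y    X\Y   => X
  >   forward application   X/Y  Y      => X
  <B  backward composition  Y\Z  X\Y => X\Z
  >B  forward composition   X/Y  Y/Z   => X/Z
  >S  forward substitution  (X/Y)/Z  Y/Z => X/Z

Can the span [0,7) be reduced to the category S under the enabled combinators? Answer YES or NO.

[0,7] S   <
  [0,1] "here" : N
  [1,7] S\N   <B
    [1,2] "ate" : NP\N
    [2,7] S\NP   >
      [2,4] (S\NP)/PP   >
        [2,3] "heard" : ((S\NP)/PP)/S
        [3,4] "this" : S
      [4,7] PP   <
        [4,5] "found" : S
        [5,7] PP\S   >
          [5,6] "built" : (PP\S)/NP
          [6,7] "the" : NP

YES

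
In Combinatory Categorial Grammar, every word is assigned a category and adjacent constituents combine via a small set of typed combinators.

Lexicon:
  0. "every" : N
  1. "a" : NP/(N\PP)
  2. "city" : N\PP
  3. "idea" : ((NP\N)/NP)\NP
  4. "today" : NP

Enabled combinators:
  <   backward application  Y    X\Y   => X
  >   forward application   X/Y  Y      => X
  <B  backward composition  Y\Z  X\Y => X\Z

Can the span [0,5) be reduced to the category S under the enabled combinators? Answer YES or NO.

NO

N NP/(N\PP) N\PP ((NP\N)/NP)\NP NP
CKY chart[0,5] = {NP}; S ∉ chart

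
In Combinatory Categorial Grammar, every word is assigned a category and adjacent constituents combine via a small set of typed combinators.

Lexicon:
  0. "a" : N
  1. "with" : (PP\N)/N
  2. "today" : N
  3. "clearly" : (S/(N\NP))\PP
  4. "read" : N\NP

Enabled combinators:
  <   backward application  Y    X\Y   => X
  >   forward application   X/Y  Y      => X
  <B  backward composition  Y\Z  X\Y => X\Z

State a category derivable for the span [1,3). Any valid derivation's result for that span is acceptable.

[0,5] S   >
  [0,4] S/(N\NP)   <
    [0,3] PP   <
      [0,1] "a" : N
      [1,3] PP\N   >
        [1,2] "with" : (PP\N)/N
        [2,3] "today" : N
    [3,4] "clearly" : (S/(N\NP))\PP
  [4,5] "read" : N\NP

PP\N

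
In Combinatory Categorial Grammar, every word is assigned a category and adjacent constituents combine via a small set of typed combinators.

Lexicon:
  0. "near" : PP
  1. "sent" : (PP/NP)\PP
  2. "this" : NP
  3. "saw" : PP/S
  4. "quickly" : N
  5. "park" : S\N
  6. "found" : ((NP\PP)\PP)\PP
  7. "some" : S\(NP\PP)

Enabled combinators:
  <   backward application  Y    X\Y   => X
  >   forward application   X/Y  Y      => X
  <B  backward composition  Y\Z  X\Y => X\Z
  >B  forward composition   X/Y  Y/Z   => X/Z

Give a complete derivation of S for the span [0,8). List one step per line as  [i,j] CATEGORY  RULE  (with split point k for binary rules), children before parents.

[0,8] S   <
  [0,7] NP\PP   <
    [0,3] PP   >
      [0,2] PP/NP   <
        [0,1] "near" : PP
        [1,2] "sent" : (PP/NP)\PP
      [2,3] "this" : NP
    [3,7] (NP\PP)\PP   <
      [3,6] PP   >
        [3,4] "saw" : PP/S
        [4,6] S   <
          [4,5] "quickly" : N
          [5,6] "park" : S\N
      [6,7] "found" : ((NP\PP)\PP)\PP
  [7,8] "some" : S\(NP\PP)

[0,1] PP  lex  "near"
[1,2] (PP/NP)\PP  lex  "sent"
[0,2] PP/NP  <  k=1
[2,3] NP  lex  "this"
[0,3] PP  >  k=2
[3,4] PP/S  lex  "saw"
[4,5] N  lex  "quickly"
[5,6] S\N  lex  "park"
[4,6] S  <  k=5
[3,6] PP  >  k=4
[6,7] ((NP\PP)\PP)\PP  lex  "found"
[3,7] (NP\PP)\PP  <  k=6
[0,7] NP\PP  <  k=3
[7,8] S\(NP\PP)  lex  "some"
[0,8] S  <  k=7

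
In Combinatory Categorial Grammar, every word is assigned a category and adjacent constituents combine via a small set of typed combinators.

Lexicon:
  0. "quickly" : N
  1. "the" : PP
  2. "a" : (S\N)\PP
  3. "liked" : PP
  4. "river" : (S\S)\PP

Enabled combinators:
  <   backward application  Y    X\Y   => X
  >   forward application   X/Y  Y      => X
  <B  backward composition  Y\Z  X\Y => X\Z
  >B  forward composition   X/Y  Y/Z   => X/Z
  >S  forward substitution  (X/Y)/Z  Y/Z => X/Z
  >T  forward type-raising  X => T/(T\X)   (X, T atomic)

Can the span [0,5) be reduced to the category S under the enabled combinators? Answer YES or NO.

YES

[0,5] S   <
  [0,1] "quickly" : N
  [1,5] S\N   <B
    [1,3] S\N   <
      [1,2] "the" : PP
      [2,3] "a" : (S\N)\PP
    [3,5] S\S   <
      [3,4] "liked" : PP
      [4,5] "river" : (S\S)\PP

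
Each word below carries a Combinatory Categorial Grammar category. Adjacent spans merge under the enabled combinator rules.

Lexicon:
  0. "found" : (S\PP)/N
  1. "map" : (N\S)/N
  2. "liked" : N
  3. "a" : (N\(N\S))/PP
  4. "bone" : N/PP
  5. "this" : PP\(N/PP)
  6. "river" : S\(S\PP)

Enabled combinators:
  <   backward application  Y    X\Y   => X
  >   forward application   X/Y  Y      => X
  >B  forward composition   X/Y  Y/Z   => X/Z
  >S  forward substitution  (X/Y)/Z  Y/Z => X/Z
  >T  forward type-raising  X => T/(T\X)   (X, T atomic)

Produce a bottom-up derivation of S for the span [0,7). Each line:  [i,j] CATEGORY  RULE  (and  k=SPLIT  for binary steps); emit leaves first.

[0,1] (S\PP)/N  lex  "found"
[1,2] (N\S)/N  lex  "map"
[2,3] N  lex  "liked"
[1,3] N\S  >  k=2
[3,4] (N\(N\S))/PP  lex  "a"
[4,5] N/PP  lex  "bone"
[5,6] PP\(N/PP)  lex  "this"
[4,6] PP  <  k=5
[3,6] N\(N\S)  >  k=4
[1,6] N  <  k=3
[0,6] S\PP  >  k=1
[6,7] S\(S\PP)  lex  "river"
[0,7] S  <  k=6

[0,7] S   <
  [0,6] S\PP   >
    [0,1] "found" : (S\PP)/N
    [1,6] N   <
      [1,3] N\S   >
        [1,2] "map" : (N\S)/N
        [2,3] "liked" : N
      [3,6] N\(N\S)   >
        [3,4] "a" : (N\(N\S))/PP
        [4,6] PP   <
          [4,5] "bone" : N/PP
          [5,6] "this" : PP\(N/PP)
  [6,7] "river" : S\(S\PP)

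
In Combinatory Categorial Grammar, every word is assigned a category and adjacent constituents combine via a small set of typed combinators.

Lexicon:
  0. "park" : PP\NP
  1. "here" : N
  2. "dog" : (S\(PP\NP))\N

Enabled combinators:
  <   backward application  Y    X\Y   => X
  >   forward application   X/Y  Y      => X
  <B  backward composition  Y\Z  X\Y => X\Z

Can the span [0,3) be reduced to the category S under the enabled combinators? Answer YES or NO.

[0,3] S   <
  [0,1] "park" : PP\NP
  [1,3] S\(PP\NP)   <
    [1,2] "here" : N
    [2,3] "dog" : (S\(PP\NP))\N

YES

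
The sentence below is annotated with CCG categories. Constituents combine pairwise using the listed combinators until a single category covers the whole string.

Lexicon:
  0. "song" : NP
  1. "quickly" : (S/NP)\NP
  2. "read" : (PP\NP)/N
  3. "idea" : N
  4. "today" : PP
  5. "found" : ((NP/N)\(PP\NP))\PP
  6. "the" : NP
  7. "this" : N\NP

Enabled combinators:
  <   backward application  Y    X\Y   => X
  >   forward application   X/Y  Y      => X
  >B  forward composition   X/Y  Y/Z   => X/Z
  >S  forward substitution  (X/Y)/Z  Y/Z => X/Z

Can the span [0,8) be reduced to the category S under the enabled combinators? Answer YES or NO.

YES

[0,8] S   >
  [0,2] S/NP   <
    [0,1] "song" : NP
    [1,2] "quickly" : (S/NP)\NP
  [2,8] NP   >
    [2,6] NP/N   <
      [2,4] PP\NP   >
        [2,3] "read" : (PP\NP)/N
        [3,4] "idea" : N
      [4,6] (NP/N)\(PP\NP)   <
        [4,5] "today" : PP
        [5,6] "found" : ((NP/N)\(PP\NP))\PP
    [6,8] N   <
      [6,7] "the" : NP
      [7,8] "this" : N\NP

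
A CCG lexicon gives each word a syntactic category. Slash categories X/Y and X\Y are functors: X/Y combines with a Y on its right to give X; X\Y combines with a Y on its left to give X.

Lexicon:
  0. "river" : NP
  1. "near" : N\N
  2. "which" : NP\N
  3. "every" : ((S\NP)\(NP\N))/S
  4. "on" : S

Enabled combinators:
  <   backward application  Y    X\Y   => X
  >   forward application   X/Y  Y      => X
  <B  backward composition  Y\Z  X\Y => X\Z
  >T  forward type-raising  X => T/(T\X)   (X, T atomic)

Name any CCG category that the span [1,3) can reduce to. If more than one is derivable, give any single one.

NP\N

[0,5] S   <
  [0,1] "river" : NP
  [1,5] S\NP   <
    [1,3] NP\N   <B
      [1,2] "near" : N\N
      [2,3] "which" : NP\N
    [3,5] (S\NP)\(NP\N)   >
      [3,4] "every" : ((S\NP)\(NP\N))/S
      [4,5] "on" : S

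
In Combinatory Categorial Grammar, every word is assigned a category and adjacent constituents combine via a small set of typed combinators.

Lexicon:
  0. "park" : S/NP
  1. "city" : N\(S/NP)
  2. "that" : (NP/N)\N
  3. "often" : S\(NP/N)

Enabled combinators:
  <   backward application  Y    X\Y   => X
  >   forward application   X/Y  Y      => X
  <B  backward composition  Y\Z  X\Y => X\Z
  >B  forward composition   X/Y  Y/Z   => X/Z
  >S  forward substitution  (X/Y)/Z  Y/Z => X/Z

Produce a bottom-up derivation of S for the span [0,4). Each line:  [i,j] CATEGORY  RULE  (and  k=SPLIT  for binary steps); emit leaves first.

[0,4] S   <
  [0,2] N   <
    [0,1] "park" : S/NP
    [1,2] "city" : N\(S/NP)
  [2,4] S\N   <B
    [2,3] "that" : (NP/N)\N
    [3,4] "often" : S\(NP/N)

[0,1] S/NP  lex  "park"
[1,2] N\(S/NP)  lex  "city"
[0,2] N  <  k=1
[2,3] (NP/N)\N  lex  "that"
[3,4] S\(NP/N)  lex  "often"
[2,4] S\N  <B  k=3
[0,4] S  <  k=2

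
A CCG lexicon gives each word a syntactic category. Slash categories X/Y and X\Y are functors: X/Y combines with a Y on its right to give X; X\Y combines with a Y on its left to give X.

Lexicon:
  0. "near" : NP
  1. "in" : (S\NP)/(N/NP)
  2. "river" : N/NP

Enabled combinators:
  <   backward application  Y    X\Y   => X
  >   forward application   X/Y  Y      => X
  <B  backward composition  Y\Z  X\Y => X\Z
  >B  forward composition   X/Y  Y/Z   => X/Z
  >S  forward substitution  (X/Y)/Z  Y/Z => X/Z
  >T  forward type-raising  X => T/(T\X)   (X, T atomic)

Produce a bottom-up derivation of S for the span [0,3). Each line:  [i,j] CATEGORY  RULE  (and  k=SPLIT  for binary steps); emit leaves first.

[0,1] NP  lex  "near"
[0,1] S/(S\NP)  >T
[1,2] (S\NP)/(N/NP)  lex  "in"
[2,3] N/NP  lex  "river"
[1,3] S\NP  >  k=2
[0,3] S  >  k=1

[0,3] S   >
  [0,1] S/(S\NP)   >T
    [0,1] "near" : NP
  [1,3] S\NP   >
    [1,2] "in" : (S\NP)/(N/NP)
    [2,3] "river" : N/NP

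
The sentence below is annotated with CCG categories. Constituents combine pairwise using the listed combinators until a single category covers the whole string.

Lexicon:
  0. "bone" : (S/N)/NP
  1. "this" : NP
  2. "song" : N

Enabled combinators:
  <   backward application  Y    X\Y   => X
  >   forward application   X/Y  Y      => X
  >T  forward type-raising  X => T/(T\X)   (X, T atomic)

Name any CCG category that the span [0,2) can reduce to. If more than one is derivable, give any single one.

S/N

[0,3] S   >
  [0,2] S/N   >
    [0,1] "bone" : (S/N)/NP
    [1,2] "this" : NP
  [2,3] "song" : N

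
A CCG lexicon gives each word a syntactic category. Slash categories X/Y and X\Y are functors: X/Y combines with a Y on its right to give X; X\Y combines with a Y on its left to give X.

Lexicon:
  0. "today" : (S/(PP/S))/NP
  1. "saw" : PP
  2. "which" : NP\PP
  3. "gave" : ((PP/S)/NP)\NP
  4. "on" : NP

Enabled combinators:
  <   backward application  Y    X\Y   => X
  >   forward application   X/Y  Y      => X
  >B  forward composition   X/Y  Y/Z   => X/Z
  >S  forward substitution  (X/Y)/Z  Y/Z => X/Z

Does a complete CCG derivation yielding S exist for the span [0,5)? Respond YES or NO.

[0,5] S   >
  [0,4] S/NP   >S
    [0,1] "today" : (S/(PP/S))/NP
    [1,4] (PP/S)/NP   <
      [1,3] NP   <
        [1,2] "saw" : PP
        [2,3] "which" : NP\PP
      [3,4] "gave" : ((PP/S)/NP)\NP
  [4,5] "on" : NP

YES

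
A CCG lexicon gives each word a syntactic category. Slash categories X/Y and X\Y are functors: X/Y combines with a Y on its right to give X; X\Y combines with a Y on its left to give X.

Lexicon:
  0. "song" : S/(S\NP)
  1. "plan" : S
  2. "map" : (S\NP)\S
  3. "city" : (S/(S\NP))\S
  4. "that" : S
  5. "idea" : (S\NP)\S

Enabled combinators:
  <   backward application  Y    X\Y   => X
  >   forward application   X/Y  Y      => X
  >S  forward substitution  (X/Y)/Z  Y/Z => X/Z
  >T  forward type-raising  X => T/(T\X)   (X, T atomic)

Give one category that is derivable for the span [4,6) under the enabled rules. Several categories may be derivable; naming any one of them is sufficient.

S\NP

[0,6] S   >
  [0,4] S/(S\NP)   <
    [0,3] S   >
      [0,1] "song" : S/(S\NP)
      [1,3] S\NP   <
        [1,2] "plan" : S
        [2,3] "map" : (S\NP)\S
    [3,4] "city" : (S/(S\NP))\S
  [4,6] S\NP   <
    [4,5] "that" : S
    [5,6] "idea" : (S\NP)\S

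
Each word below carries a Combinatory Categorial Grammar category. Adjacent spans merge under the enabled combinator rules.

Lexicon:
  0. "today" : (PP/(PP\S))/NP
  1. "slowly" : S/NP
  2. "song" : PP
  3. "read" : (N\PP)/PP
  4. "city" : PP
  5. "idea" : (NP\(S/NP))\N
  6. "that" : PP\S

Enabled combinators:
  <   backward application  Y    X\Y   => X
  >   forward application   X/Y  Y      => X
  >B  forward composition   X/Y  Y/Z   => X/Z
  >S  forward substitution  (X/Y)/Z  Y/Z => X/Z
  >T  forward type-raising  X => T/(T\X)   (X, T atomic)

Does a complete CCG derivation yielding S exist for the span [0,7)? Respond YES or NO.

NO

(PP/(PP\S))/NP S/NP PP (N\PP)/PP PP (NP\(S/NP))\N PP\S
CKY chart[0,7] = {N/(N\PP), NP/(NP\PP), PP, PP/(PP\PP), S/(S\PP)}; S ∉ chart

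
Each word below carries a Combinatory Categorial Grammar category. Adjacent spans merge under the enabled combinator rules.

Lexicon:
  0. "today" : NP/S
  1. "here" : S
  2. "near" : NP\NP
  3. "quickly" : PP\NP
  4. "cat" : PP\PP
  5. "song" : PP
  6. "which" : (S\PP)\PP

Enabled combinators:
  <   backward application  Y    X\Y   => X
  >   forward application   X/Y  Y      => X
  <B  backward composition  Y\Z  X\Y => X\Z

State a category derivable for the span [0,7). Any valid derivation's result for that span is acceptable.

S

[0,7] S   <
  [0,5] PP   <
    [0,2] NP   >
      [0,1] "today" : NP/S
      [1,2] "here" : S
    [2,5] PP\NP   <B
      [2,3] "near" : NP\NP
      [3,5] PP\NP   <B
        [3,4] "quickly" : PP\NP
        [4,5] "cat" : PP\PP
  [5,7] S\PP   <
    [5,6] "song" : PP
    [6,7] "which" : (S\PP)\PP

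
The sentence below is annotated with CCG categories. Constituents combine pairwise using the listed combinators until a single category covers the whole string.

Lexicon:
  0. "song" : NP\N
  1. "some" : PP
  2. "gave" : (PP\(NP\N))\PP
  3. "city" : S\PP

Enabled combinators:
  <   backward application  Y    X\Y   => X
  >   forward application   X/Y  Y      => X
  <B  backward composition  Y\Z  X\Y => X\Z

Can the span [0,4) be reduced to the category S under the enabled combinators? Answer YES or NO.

YES

[0,4] S   <
  [0,3] PP   <
    [0,1] "song" : NP\N
    [1,3] PP\(NP\N)   <
      [1,2] "some" : PP
      [2,3] "gave" : (PP\(NP\N))\PP
  [3,4] "city" : S\PP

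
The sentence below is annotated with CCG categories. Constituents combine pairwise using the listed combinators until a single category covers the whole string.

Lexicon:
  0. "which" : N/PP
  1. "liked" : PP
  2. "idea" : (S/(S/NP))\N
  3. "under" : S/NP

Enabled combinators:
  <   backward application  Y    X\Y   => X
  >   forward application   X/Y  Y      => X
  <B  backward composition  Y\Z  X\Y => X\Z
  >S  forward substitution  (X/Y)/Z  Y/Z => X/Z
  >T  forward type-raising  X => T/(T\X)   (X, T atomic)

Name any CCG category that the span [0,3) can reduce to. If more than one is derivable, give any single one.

[0,4] S   >
  [0,3] S/(S/NP)   <
    [0,2] N   >
      [0,1] "which" : N/PP
      [1,2] "liked" : PP
    [2,3] "idea" : (S/(S/NP))\N
  [3,4] "under" : S/NP

S/(S/NP)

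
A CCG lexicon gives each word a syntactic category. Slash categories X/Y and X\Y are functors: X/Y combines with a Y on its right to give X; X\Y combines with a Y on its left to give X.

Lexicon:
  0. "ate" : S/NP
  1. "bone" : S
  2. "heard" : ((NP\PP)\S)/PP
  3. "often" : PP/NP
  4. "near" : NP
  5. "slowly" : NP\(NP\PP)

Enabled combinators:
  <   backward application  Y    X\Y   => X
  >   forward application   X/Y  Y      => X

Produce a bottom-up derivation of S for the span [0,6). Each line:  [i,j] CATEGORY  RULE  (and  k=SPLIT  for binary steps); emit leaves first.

[0,6] S   >
  [0,1] "ate" : S/NP
  [1,6] NP   <
    [1,5] NP\PP   <
      [1,2] "bone" : S
      [2,5] (NP\PP)\S   >
        [2,3] "heard" : ((NP\PP)\S)/PP
        [3,5] PP   >
          [3,4] "often" : PP/NP
          [4,5] "near" : NP
    [5,6] "slowly" : NP\(NP\PP)

[0,1] S/NP  lex  "ate"
[1,2] S  lex  "bone"
[2,3] ((NP\PP)\S)/PP  lex  "heard"
[3,4] PP/NP  lex  "often"
[4,5] NP  lex  "near"
[3,5] PP  >  k=4
[2,5] (NP\PP)\S  >  k=3
[1,5] NP\PP  <  k=2
[5,6] NP\(NP\PP)  lex  "slowly"
[1,6] NP  <  k=5
[0,6] S  >  k=1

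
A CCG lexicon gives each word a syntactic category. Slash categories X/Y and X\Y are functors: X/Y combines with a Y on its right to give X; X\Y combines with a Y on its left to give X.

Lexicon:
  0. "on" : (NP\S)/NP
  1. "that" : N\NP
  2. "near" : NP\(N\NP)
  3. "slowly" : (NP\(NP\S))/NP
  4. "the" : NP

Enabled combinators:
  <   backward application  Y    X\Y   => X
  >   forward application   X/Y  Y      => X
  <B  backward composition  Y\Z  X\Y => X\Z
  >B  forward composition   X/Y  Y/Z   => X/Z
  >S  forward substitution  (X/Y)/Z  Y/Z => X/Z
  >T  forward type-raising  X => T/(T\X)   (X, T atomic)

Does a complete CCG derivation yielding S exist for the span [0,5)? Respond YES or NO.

NO

(NP\S)/NP N\NP NP\(N\NP) (NP\(NP\S))/NP NP
CKY chart[0,5] = {N/(N\NP), NP, NP/(NP\NP), PP/(PP\NP), S/(S\NP)}; S ∉ chart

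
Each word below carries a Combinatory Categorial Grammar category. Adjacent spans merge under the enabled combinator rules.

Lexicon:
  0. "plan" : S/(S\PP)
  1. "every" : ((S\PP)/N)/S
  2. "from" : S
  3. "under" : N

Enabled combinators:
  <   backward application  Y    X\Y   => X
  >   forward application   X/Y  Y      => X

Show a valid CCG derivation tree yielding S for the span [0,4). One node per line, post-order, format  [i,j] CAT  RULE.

[0,1] S/(S\PP)  lex  "plan"
[1,2] ((S\PP)/N)/S  lex  "every"
[2,3] S  lex  "from"
[1,3] (S\PP)/N  >  k=2
[3,4] N  lex  "under"
[1,4] S\PP  >  k=3
[0,4] S  >  k=1

[0,4] S   >
  [0,1] "plan" : S/(S\PP)
  [1,4] S\PP   >
    [1,3] (S\PP)/N   >
      [1,2] "every" : ((S\PP)/N)/S
      [2,3] "from" : S
    [3,4] "under" : N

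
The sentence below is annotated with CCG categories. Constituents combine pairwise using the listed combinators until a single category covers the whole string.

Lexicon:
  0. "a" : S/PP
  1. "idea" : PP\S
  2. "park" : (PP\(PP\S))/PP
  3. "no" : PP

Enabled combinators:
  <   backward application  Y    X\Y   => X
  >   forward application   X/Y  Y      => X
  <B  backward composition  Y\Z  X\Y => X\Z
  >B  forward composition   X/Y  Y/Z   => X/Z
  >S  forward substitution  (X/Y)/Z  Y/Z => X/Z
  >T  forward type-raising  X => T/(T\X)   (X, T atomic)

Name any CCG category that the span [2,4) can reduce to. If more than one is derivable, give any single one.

[0,4] S   >
  [0,1] "a" : S/PP
  [1,4] PP   <
    [1,2] "idea" : PP\S
    [2,4] PP\(PP\S)   >
      [2,3] "park" : (PP\(PP\S))/PP
      [3,4] "no" : PP

PP\(PP\S)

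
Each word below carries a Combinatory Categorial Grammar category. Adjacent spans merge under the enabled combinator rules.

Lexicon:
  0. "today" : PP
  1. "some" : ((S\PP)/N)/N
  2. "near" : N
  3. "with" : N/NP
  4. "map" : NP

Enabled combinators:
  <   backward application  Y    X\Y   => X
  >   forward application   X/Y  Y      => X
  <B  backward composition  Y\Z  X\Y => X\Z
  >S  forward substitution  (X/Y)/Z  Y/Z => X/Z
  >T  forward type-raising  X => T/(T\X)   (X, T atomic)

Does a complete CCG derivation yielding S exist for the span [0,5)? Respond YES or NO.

[0,5] S   >
  [0,1] S/(S\PP)   >T
    [0,1] "today" : PP
  [1,5] S\PP   >
    [1,3] (S\PP)/N   >
      [1,2] "some" : ((S\PP)/N)/N
      [2,3] "near" : N
    [3,5] N   >
      [3,4] "with" : N/NP
      [4,5] "map" : NP

YES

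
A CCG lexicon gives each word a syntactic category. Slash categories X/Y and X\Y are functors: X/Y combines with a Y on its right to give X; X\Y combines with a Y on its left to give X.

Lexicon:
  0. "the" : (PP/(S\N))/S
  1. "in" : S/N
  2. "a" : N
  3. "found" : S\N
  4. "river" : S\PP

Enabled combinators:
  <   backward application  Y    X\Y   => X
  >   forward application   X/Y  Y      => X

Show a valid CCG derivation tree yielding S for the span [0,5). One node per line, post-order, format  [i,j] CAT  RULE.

[0,1] (PP/(S\N))/S  lex  "the"
[1,2] S/N  lex  "in"
[2,3] N  lex  "a"
[1,3] S  >  k=2
[0,3] PP/(S\N)  >  k=1
[3,4] S\N  lex  "found"
[0,4] PP  >  k=3
[4,5] S\PP  lex  "river"
[0,5] S  <  k=4

[0,5] S   <
  [0,4] PP   >
    [0,3] PP/(S\N)   >
      [0,1] "the" : (PP/(S\N))/S
      [1,3] S   >
        [1,2] "in" : S/N
        [2,3] "a" : N
    [3,4] "found" : S\N
  [4,5] "river" : S\PP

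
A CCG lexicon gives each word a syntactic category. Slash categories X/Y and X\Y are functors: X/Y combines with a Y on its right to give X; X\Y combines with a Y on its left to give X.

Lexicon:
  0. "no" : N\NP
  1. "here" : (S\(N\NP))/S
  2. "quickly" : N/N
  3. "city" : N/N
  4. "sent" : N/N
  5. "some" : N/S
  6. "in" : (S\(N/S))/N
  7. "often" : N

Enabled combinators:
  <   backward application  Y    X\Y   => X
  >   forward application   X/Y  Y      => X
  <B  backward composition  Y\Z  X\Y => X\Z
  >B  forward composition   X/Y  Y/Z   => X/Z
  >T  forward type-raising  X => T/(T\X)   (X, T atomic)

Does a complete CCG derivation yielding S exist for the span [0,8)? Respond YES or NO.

YES

[0,8] S   <
  [0,1] "no" : N\NP
  [1,8] S\(N\NP)   >
    [1,2] "here" : (S\(N\NP))/S
    [2,8] S   <
      [2,6] N/S   >B
        [2,3] "quickly" : N/N
        [3,6] N/S   >B
          [3,5] N/N   >B
            [3,4] "city" : N/N
            [4,5] "sent" : N/N
          [5,6] "some" : N/S
      [6,8] S\(N/S)   >
        [6,7] "in" : (S\(N/S))/N
        [7,8] "often" : N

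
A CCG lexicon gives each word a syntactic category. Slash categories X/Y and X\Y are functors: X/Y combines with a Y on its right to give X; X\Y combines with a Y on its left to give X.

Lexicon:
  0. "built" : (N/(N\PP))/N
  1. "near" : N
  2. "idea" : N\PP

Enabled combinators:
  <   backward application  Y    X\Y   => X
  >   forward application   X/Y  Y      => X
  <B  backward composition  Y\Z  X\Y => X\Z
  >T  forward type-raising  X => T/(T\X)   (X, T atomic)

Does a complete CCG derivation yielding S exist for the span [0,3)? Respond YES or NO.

NO

(N/(N\PP))/N N N\PP
CKY chart[0,3] = {N, N/(N\N), NP/(NP\N), PP/(PP\N), S/(S\N)}; S ∉ chart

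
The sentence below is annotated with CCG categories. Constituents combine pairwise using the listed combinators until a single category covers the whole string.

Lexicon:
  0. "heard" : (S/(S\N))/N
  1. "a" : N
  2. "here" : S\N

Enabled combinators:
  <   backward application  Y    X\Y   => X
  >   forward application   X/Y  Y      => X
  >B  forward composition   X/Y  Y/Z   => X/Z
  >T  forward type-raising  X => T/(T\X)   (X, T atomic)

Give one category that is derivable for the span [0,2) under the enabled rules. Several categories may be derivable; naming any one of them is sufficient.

[0,3] S   >
  [0,2] S/(S\N)   >
    [0,1] "heard" : (S/(S\N))/N
    [1,2] "a" : N
  [2,3] "here" : S\N

S/(S\N)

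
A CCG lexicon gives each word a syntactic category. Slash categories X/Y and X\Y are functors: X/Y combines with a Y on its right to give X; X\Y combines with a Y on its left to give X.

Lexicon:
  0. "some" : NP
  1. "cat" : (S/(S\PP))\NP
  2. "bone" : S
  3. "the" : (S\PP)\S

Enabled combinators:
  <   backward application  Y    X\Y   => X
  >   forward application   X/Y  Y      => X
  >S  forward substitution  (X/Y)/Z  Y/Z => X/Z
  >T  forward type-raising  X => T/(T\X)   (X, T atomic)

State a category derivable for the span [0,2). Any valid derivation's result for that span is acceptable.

[0,4] S   >
  [0,2] S/(S\PP)   <
    [0,1] "some" : NP
    [1,2] "cat" : (S/(S\PP))\NP
  [2,4] S\PP   <
    [2,3] "bone" : S
    [3,4] "the" : (S\PP)\S

S/(S\PP)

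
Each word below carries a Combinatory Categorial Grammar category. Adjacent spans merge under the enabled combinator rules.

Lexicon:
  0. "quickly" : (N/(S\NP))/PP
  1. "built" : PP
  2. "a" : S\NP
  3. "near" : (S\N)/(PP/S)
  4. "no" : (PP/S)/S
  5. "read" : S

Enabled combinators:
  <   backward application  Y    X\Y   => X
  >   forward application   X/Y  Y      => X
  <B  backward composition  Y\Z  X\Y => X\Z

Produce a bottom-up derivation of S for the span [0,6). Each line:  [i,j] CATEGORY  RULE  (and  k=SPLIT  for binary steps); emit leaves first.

[0,1] (N/(S\NP))/PP  lex  "quickly"
[1,2] PP  lex  "built"
[0,2] N/(S\NP)  >  k=1
[2,3] S\NP  lex  "a"
[0,3] N  >  k=2
[3,4] (S\N)/(PP/S)  lex  "near"
[4,5] (PP/S)/S  lex  "no"
[5,6] S  lex  "read"
[4,6] PP/S  >  k=5
[3,6] S\N  >  k=4
[0,6] S  <  k=3

[0,6] S   <
  [0,3] N   >
    [0,2] N/(S\NP)   >
      [0,1] "quickly" : (N/(S\NP))/PP
      [1,2] "built" : PP
    [2,3] "a" : S\NP
  [3,6] S\N   >
    [3,4] "near" : (S\N)/(PP/S)
    [4,6] PP/S   >
      [4,5] "no" : (PP/S)/S
      [5,6] "read" : S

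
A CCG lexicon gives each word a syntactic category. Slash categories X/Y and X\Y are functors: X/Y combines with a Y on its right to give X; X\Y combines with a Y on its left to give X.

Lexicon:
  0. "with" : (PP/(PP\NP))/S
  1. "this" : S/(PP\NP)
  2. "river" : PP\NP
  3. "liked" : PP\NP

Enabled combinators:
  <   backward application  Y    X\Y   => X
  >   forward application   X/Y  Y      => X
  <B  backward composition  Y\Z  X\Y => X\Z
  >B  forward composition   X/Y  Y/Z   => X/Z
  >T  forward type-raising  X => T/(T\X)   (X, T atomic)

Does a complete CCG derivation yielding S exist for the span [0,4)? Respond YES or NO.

NO

(PP/(PP\NP))/S S/(PP\NP) PP\NP PP\NP
CKY chart[0,4] = {N/(N\PP), NP/(NP\PP), PP, PP/(PP\PP), S/(S\PP)}; S ∉ chart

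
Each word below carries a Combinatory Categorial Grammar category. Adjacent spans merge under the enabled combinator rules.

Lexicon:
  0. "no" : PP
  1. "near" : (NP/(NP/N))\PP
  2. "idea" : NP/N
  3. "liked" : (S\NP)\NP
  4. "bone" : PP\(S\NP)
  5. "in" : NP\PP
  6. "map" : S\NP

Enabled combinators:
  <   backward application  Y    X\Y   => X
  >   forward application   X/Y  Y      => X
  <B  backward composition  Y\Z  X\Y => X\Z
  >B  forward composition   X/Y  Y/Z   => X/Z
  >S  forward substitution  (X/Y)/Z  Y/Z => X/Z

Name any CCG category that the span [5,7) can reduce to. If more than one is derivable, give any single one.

[0,7] S   <
  [0,5] PP   <
    [0,3] NP   >
      [0,2] NP/(NP/N)   <
        [0,1] "no" : PP
        [1,2] "near" : (NP/(NP/N))\PP
      [2,3] "idea" : NP/N
    [3,5] PP\NP   <B
      [3,4] "liked" : (S\NP)\NP
      [4,5] "bone" : PP\(S\NP)
  [5,7] S\PP   <B
    [5,6] "in" : NP\PP
    [6,7] "map" : S\NP

S\PP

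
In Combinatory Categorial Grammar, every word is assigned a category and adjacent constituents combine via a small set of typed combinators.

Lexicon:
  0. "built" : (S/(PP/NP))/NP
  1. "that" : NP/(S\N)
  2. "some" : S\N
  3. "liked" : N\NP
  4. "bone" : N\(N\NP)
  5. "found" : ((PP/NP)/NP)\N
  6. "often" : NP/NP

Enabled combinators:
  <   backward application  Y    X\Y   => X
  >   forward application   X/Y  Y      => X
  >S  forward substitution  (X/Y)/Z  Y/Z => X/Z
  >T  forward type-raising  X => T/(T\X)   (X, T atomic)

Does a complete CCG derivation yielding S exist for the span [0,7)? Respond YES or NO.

[0,7] S   >
  [0,3] S/(PP/NP)   >
    [0,1] "built" : (S/(PP/NP))/NP
    [1,3] NP   >
      [1,2] "that" : NP/(S\N)
      [2,3] "some" : S\N
  [3,7] PP/NP   >S
    [3,6] (PP/NP)/NP   <
      [3,5] N   <
        [3,4] "liked" : N\NP
        [4,5] "bone" : N\(N\NP)
      [5,6] "found" : ((PP/NP)/NP)\N
    [6,7] "often" : NP/NP

YES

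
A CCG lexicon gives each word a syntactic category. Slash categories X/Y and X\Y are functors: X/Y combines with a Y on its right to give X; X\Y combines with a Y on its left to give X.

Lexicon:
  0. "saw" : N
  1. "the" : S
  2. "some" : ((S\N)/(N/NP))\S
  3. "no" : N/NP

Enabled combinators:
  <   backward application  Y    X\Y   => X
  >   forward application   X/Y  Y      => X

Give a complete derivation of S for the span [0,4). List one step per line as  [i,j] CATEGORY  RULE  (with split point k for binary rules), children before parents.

[0,4] S   <
  [0,1] "saw" : N
  [1,4] S\N   >
    [1,3] (S\N)/(N/NP)   <
      [1,2] "the" : S
      [2,3] "some" : ((S\N)/(N/NP))\S
    [3,4] "no" : N/NP

[0,1] N  lex  "saw"
[1,2] S  lex  "the"
[2,3] ((S\N)/(N/NP))\S  lex  "some"
[1,3] (S\N)/(N/NP)  <  k=2
[3,4] N/NP  lex  "no"
[1,4] S\N  >  k=3
[0,4] S  <  k=1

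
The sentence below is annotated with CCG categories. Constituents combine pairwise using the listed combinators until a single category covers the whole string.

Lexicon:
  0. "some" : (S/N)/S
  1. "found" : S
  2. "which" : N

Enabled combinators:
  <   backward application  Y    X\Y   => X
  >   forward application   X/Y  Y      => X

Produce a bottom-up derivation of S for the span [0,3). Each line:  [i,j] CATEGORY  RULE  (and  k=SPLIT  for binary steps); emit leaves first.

[0,3] S   >
  [0,2] S/N   >
    [0,1] "some" : (S/N)/S
    [1,2] "found" : S
  [2,3] "which" : N

[0,1] (S/N)/S  lex  "some"
[1,2] S  lex  "found"
[0,2] S/N  >  k=1
[2,3] N  lex  "which"
[0,3] S  >  k=2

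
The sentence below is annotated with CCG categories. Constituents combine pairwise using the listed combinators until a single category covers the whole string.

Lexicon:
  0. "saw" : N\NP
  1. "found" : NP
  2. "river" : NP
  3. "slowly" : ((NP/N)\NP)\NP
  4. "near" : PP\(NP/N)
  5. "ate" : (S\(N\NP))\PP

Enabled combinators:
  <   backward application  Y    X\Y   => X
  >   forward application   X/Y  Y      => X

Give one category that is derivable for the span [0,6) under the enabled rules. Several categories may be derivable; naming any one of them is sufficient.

S

[0,6] S   <
  [0,1] "saw" : N\NP
  [1,6] S\(N\NP)   <
    [1,5] PP   <
      [1,4] NP/N   <
        [1,2] "found" : NP
        [2,4] (NP/N)\NP   <
          [2,3] "river" : NP
          [3,4] "slowly" : ((NP/N)\NP)\NP
      [4,5] "near" : PP\(NP/N)
    [5,6] "ate" : (S\(N\NP))\PP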